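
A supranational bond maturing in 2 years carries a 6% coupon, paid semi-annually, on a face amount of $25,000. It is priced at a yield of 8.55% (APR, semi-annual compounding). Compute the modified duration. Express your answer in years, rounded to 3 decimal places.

1.834 years

Periodic yield y = 0.04275. First find Macaulay duration:
  t   CF        PV=CF/(1+0.04275)^t    t·PV
  1       750.00       719.2520       719.2520
  2       750.00       689.7645     1,379.5291
  3       750.00       661.4860     1,984.4580
  4    25,750.00    21,779.9280    87,119.7119
  Σ                 23,850.4305    91,202.9510
P = 23,850.4305; Macaulay duration = 91,202.9510 / 23,850.4305 = 3.82395 half-year periods = 1.91198 years.
Modified duration = D_Mac / (1 + y) = 1.91198 / 1.04275 = 1.83359 years.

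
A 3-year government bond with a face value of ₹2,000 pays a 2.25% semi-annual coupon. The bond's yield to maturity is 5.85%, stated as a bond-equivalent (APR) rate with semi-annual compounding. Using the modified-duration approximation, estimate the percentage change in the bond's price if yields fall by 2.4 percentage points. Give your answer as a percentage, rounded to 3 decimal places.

+6.791%

Periodic yield y = 0.02925. Modified duration first:
  t   CF        PV=CF/(1+0.02925)^t    t·PV
  1        22.50        21.8606        21.8606
  2        22.50        21.2393        42.4787
  3        22.50        20.6357        61.9072
  4        22.50        20.0493        80.1972
  5        22.50        19.4795        97.3976
  6     2,022.50     1,701.2310    10,207.3857
  Σ                  1,804.4954    10,511.2269
P = 1,804.4954; D_Mac = 5.82502 half-year periods = 2.91251 yrs; D_mod = 2.91251/(1+0.02925) = 2.82974 yrs.
ΔP/P ≈ -D_mod · Δy = -2.82974 × (-0.024) = +0.067914 = +6.7914%.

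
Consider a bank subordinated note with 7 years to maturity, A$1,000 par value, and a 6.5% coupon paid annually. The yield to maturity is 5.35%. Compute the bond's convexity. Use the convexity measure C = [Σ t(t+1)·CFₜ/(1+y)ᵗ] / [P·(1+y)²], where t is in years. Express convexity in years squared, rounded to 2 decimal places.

With y = 0.0535:
  t   CF        PV=CF/(1+0.0535)^t    t·PV        t(t+1)·PV
  1        65.00        61.6991        61.6991         123.3982
  2        65.00        58.5658       117.1317         351.3950
  3        65.00        55.5917       166.7750         667.1001
  4        65.00        52.7686       211.0742       1,055.3711
  5        65.00        50.0888       250.4440       1,502.6641
  6        65.00        47.5451       285.2708       1,996.8958
  7     1,065.00       739.4483     5,176.1383      41,409.1061
  Σ                  1,065.7074     6,268.5331      47,105.9303
P = 1,065.7074.
Convexity = Σ t(t+1)·PV / [P·(1+y)²] = 47,105.9303 / (1,065.7074 × 1.109862) = 39.82617.

39.83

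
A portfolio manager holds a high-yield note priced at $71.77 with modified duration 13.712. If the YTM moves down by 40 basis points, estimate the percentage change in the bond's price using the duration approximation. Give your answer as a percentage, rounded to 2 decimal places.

+5.48%

Duration approximation: ΔP/P ≈ -D_mod · Δy = -13.712 × (-0.004) = +0.054848.
As a percentage: +5.4848%.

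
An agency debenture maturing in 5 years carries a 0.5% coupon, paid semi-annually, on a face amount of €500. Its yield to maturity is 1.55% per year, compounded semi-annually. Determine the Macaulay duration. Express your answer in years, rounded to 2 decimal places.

Periodic yield y = 0.00775. Discount each cash flow and weight by its period:
  t   CF        PV=CF/(1+0.00775)^t    t·PV
  1         1.25         1.2404         1.2404
  2         1.25         1.2308         2.4617
  3         1.25         1.2214         3.6641
  4         1.25         1.2120         4.8480
  5         1.25         1.2027         6.0133
  6         1.25         1.1934         7.1605
  7         1.25         1.1842         8.2897
  8         1.25         1.1751         9.4011
  9         1.25         1.1661        10.4949
  10      501.25       464.0089     4,640.0891
  Σ                    474.8351     4,693.6628
Price P = Σ PV = 474.8351.
Macaulay duration = Σ(t·PV) / P = 4,693.6628 / 474.8351 = 9.88483 half-year periods.
In years: 9.88483 / 2 = 4.94241 years.

4.94 years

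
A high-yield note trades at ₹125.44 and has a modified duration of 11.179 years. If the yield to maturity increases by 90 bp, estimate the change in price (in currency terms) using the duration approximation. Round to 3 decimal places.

-₹12.621

Duration approximation: ΔP/P ≈ -D_mod · Δy = -11.179 × (+0.009) = -0.100611.
ΔP ≈ 125.44 × (-0.100611) = -12.62064384.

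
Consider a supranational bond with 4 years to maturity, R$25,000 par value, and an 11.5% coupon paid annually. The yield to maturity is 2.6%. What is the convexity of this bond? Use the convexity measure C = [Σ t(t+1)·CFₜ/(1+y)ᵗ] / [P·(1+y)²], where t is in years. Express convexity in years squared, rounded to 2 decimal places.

15.87

With y = 0.026:
  t   CF        PV=CF/(1+0.026)^t    t·PV        t(t+1)·PV
  1     2,875.00     2,802.1442     2,802.1442       5,604.2885
  2     2,875.00     2,731.1347     5,462.2695      16,386.8085
  3     2,875.00     2,661.9247     7,985.7741      31,943.0964
  4    27,875.00    25,155.0644   100,620.2575     503,101.2874
  Σ                 33,350.2681   116,870.4453     557,035.4808
P = 33,350.2681.
Convexity = Σ t(t+1)·PV / [P·(1+y)²] = 557,035.4808 / (33,350.2681 × 1.052676) = 15.86678.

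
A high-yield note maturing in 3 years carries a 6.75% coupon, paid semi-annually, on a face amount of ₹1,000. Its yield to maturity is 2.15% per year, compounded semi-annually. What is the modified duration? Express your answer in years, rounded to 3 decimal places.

Periodic yield y = 0.01075. First find Macaulay duration:
  t   CF        PV=CF/(1+0.01075)^t    t·PV
  1        33.75        33.3910        33.3910
  2        33.75        33.0359        66.0718
  3        33.75        32.6846        98.0537
  4        33.75        32.3369       129.3477
  5        33.75        31.9930       159.9650
  6     1,033.75       969.5116     5,817.0698
  Σ                  1,132.9531     6,303.8990
P = 1,132.9531; Macaulay duration = 6,303.8990 / 1,132.9531 = 5.56413 half-year periods = 2.78207 years.
Modified duration = D_Mac / (1 + y) = 2.78207 / 1.01075 = 2.75248 years.

2.752 years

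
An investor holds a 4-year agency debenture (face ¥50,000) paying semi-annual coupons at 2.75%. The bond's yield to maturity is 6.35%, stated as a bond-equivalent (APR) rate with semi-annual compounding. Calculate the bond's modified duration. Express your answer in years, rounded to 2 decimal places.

Periodic yield y = 0.03175. First find Macaulay duration:
  t   CF        PV=CF/(1+0.03175)^t    t·PV
  1       687.50       666.3436       666.3436
  2       687.50       645.8382     1,291.6765
  3       687.50       625.9639     1,877.8916
  4       687.50       606.7011     2,426.8045
  5       687.50       588.0311     2,940.1556
  6       687.50       569.9357     3,419.6140
  7       687.50       552.3971     3,866.7794
  8    50,687.50    39,473.4469   315,787.5749
  Σ                 43,728.6575   332,276.8401
P = 43,728.6575; Macaulay duration = 332,276.8401 / 43,728.6575 = 7.59861 half-year periods = 3.79930 years.
Modified duration = D_Mac / (1 + y) = 3.79930 / 1.03175 = 3.68239 years.

3.68 years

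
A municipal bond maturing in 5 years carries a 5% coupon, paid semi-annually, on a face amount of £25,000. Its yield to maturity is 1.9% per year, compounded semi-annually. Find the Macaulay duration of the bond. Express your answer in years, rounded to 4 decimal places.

4.5263 years

Periodic yield y = 0.0095. Discount each cash flow and weight by its period:
  t   CF        PV=CF/(1+0.0095)^t    t·PV
  1       625.00       619.1184       619.1184
  2       625.00       613.2921     1,226.5842
  3       625.00       607.5207     1,822.5620
  4       625.00       601.8035     2,407.2141
  5       625.00       596.1402     2,980.7009
  6       625.00       590.5302     3,543.1809
  7       625.00       584.9729     4,094.8104
  8       625.00       579.4680     4,635.7437
  9       625.00       574.0148     5,166.1334
  10   25,625.00    23,313.1330   233,131.3300
  Σ                 28,679.9937   259,627.3780
Price P = Σ PV = 28,679.9937.
Macaulay duration = Σ(t·PV) / P = 259,627.3780 / 28,679.9937 = 9.05256 half-year periods.
In years: 9.05256 / 2 = 4.52628 years.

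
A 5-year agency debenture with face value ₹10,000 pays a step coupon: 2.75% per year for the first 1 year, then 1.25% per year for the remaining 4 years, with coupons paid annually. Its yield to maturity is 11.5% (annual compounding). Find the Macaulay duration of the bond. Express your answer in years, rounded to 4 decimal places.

Periodic yield y = 0.115. Discount each cash flow and weight by its year:
  t   CF        PV=CF/(1+0.115)^t    t·PV
  1       275.00       246.6368       246.6368
  2       125.00       100.5450       201.0899
  3       125.00        90.1748       270.5245
  4       125.00        80.8743       323.4972
  5    10,125.00     5,875.1735    29,375.8674
  Σ                  6,393.4044    30,417.6158
Price P = Σ PV = 6,393.4044.
Macaulay duration = Σ(t·PV) / P = 30,417.6158 / 6,393.4044 = 4.75766 years.

4.7577 years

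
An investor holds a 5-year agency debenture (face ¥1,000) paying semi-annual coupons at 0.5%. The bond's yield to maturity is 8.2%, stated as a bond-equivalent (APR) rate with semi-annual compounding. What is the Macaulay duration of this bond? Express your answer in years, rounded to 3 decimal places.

Periodic yield y = 0.041. Discount each cash flow and weight by its period:
  t   CF        PV=CF/(1+0.041)^t    t·PV
  1         2.50         2.4015         2.4015
  2         2.50         2.3070         4.6139
  3         2.50         2.2161         6.6483
  4         2.50         2.1288         8.5152
  5         2.50         2.0450        10.2248
  6         2.50         1.9644        11.7866
  7         2.50         1.8871        13.2094
  8         2.50         1.8127        14.5019
  9         2.50         1.7413        15.6721
  10    1,002.50       670.7753     6,707.7534
  Σ                    689.2793     6,795.3270
Price P = Σ PV = 689.2793.
Macaulay duration = Σ(t·PV) / P = 6,795.3270 / 689.2793 = 9.85860 half-year periods.
In years: 9.85860 / 2 = 4.92930 years.

4.929 years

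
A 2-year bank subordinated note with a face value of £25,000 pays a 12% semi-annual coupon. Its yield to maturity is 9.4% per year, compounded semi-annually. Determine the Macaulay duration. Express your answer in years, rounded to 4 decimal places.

Periodic yield y = 0.047. Discount each cash flow and weight by its period:
  t   CF        PV=CF/(1+0.047)^t    t·PV
  1     1,500.00     1,432.6648     1,432.6648
  2     1,500.00     1,368.3522     2,736.7044
  3     1,500.00     1,306.9267     3,920.7800
  4    26,500.00    22,052.5668    88,210.2674
  Σ                 26,160.5105    96,300.4165
Price P = Σ PV = 26,160.5105.
Macaulay duration = Σ(t·PV) / P = 96,300.4165 / 26,160.5105 = 3.68114 half-year periods.
In years: 3.68114 / 2 = 1.84057 years.

1.8406 years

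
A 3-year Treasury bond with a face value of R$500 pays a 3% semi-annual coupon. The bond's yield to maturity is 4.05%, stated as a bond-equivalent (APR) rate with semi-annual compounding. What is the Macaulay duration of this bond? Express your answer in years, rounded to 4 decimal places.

2.8894 years

Periodic yield y = 0.02025. Discount each cash flow and weight by its period:
  t   CF        PV=CF/(1+0.02025)^t    t·PV
  1         7.50         7.3511         7.3511
  2         7.50         7.2052        14.4105
  3         7.50         7.0622        21.1867
  4         7.50         6.9221        27.6882
  5         7.50         6.7847        33.9233
  6       507.50       449.9833     2,699.9000
  Σ                    485.3086     2,804.4598
Price P = Σ PV = 485.3086.
Macaulay duration = Σ(t·PV) / P = 2,804.4598 / 485.3086 = 5.77871 half-year periods.
In years: 5.77871 / 2 = 2.88936 years.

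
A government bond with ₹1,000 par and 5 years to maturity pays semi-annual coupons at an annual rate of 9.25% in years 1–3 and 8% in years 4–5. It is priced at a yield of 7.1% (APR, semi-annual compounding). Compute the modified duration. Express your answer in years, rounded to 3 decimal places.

4.013 years

Periodic yield y = 0.0355. First find Macaulay duration:
  t   CF        PV=CF/(1+0.0355)^t    t·PV
  1        46.25        44.6644        44.6644
  2        46.25        43.1332        86.2664
  3        46.25        41.6545       124.9634
  4        46.25        40.2264       160.9057
  5        46.25        38.8473       194.2367
  6        46.25        37.5155       225.0932
  7        40.00        31.3335       219.3347
  8        40.00        30.2593       242.0746
  9        40.00        29.2219       262.9975
  10    1,040.00       733.7233     7,337.2329
  Σ                  1,070.5794     8,897.7693
P = 1,070.5794; Macaulay duration = 8,897.7693 / 1,070.5794 = 8.31117 half-year periods = 4.15559 years.
Modified duration = D_Mac / (1 + y) = 4.15559 / 1.0355 = 4.01312 years.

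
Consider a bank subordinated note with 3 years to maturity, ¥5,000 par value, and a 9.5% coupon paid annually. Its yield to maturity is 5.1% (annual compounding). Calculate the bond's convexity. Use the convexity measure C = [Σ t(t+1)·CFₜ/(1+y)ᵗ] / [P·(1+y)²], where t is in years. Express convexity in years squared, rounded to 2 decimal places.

With y = 0.051:
  t   CF        PV=CF/(1+0.051)^t    t·PV        t(t+1)·PV
  1       475.00       451.9505       451.9505         903.9010
  2       475.00       430.0195       860.0391       2,580.1172
  3     5,475.00     4,716.0237    14,148.0710      56,592.2839
  Σ                  5,597.9937    15,460.0606      60,076.3022
P = 5,597.9937.
Convexity = Σ t(t+1)·PV / [P·(1+y)²] = 60,076.3022 / (5,597.9937 × 1.104601) = 9.71550.

9.72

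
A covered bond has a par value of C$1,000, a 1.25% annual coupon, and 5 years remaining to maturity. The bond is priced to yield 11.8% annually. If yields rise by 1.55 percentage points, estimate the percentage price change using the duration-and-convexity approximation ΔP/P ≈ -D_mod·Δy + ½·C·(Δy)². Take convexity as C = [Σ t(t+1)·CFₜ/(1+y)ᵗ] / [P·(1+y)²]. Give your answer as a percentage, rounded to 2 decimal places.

-6.43%

With y = 0.118:
  t   CF        PV=CF/(1+0.118)^t    t·PV        t(t+1)·PV
  1        12.50        11.1807        11.1807          22.3614
  2        12.50        10.0006        20.0012          60.0036
  3        12.50         8.9451        26.8353         107.3411
  4        12.50         8.0010        32.0039         160.0195
  5     1,012.50       579.6769     2,898.3846      17,390.3078
  Σ                    617.8043     2,988.4057      17,740.0333
P = 617.8043; D_Mac = 4.83714 yrs; D_mod = 4.32660 yrs; C = 22.97312.
Duration effect: -4.32660 × (+0.0155) = -0.067062
Convexity effect: 0.5 × 22.97312 × (0.0155)² = +0.0027596
ΔP/P ≈ -0.067062 + 0.0027596 = -0.064303 = -6.4303%.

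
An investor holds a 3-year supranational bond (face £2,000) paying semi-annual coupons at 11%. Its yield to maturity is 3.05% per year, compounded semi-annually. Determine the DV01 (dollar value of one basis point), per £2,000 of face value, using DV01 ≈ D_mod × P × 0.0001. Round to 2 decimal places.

£0.65

Periodic yield y = 0.01525.
  t   CF        PV=CF/(1+0.01525)^t    t·PV
  1       110.00       108.3477       108.3477
  2       110.00       106.7202       213.4404
  3       110.00       105.1172       315.3515
  4       110.00       103.5382       414.1529
  5       110.00       101.9830       509.9149
  6     2,110.00     1,926.8347    11,561.0084
  Σ                  2,452.5410    13,122.2158
P = 2,452.5410; D_Mac = 5.35046 half-year periods = 2.67523 yrs; D_mod = 2.63504 yrs.
DV01 ≈ 2.63504 × 2,452.5410 × 0.0001 = 0.646255.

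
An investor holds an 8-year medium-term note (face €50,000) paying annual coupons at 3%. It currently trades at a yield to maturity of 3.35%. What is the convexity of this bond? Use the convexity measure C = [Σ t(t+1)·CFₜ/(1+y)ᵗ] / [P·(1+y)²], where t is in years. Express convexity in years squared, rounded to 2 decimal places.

With y = 0.0335:
  t   CF        PV=CF/(1+0.0335)^t    t·PV        t(t+1)·PV
  1     1,500.00     1,451.3788     1,451.3788       2,902.7576
  2     1,500.00     1,404.3336     2,808.6673       8,426.0018
  3     1,500.00     1,358.8134     4,076.4402      16,305.7606
  4     1,500.00     1,314.7686     5,259.0745      26,295.3727
  5     1,500.00     1,272.1516     6,360.7578      38,164.5467
  6     1,500.00     1,230.9159     7,385.4953      51,698.4668
  7     1,500.00     1,191.0168     8,337.1177      66,696.9415
  8    51,500.00    39,566.1125   316,528.8999   2,848,760.0989
  Σ                 48,789.4912   352,207.8314   3,059,249.9467
P = 48,789.4912.
Convexity = Σ t(t+1)·PV / [P·(1+y)²] = 3,059,249.9467 / (48,789.4912 × 1.068122) = 58.70400.

58.70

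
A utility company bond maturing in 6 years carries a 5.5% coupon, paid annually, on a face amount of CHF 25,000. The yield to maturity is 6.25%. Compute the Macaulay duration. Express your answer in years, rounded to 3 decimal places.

5.255 years

Periodic yield y = 0.0625. Discount each cash flow and weight by its year:
  t   CF        PV=CF/(1+0.0625)^t    t·PV
  1     1,375.00     1,294.1176     1,294.1176
  2     1,375.00     1,217.9931     2,435.9862
  3     1,375.00     1,146.3464     3,439.0393
  4     1,375.00     1,078.9143     4,315.6571
  5     1,375.00     1,015.4487     5,077.2437
  6    26,375.00    18,332.3794   109,994.2762
  Σ                 24,085.1995   126,556.3201
Price P = Σ PV = 24,085.1995.
Macaulay duration = Σ(t·PV) / P = 126,556.3201 / 24,085.1995 = 5.25453 years.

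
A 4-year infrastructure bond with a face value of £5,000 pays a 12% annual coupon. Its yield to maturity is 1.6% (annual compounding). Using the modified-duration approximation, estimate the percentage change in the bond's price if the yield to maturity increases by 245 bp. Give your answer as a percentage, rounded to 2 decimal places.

-8.44%

Periodic yield y = 0.016. Modified duration first:
  t   CF        PV=CF/(1+0.016)^t    t·PV
  1       600.00       590.5512       590.5512
  2       600.00       581.2512     1,162.5023
  3       600.00       572.0976     1,716.2928
  4     5,600.00     5,255.4898    21,021.9591
  Σ                  6,999.3897    24,491.3054
P = 6,999.3897; D_Mac = 3.49906 yrs; D_mod = 3.49906/(1+0.016) = 3.44396 yrs.
ΔP/P ≈ -D_mod · Δy = -3.44396 × (+0.0245) = -0.084377 = -8.4377%.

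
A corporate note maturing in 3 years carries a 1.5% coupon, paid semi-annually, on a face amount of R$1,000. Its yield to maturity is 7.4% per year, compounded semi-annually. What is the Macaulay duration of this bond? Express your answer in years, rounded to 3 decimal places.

Periodic yield y = 0.037. Discount each cash flow and weight by its period:
  t   CF        PV=CF/(1+0.037)^t    t·PV
  1         7.50         7.2324         7.2324
  2         7.50         6.9744        13.9487
  3         7.50         6.7255        20.1765
  4         7.50         6.4855        25.9422
  5         7.50         6.2541        31.2707
  6     1,007.50       810.1632     4,860.9792
  Σ                    843.8351     4,959.5497
Price P = Σ PV = 843.8351.
Macaulay duration = Σ(t·PV) / P = 4,959.5497 / 843.8351 = 5.87739 half-year periods.
In years: 5.87739 / 2 = 2.93870 years.

2.939 years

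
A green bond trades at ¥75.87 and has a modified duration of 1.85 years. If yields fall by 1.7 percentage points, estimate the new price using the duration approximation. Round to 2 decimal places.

¥78.26

Duration approximation: ΔP/P ≈ -D_mod · Δy = -1.85 × (-0.017) = +0.031450.
New price ≈ 75.87 × (1 + 0.031450) = 78.2561115.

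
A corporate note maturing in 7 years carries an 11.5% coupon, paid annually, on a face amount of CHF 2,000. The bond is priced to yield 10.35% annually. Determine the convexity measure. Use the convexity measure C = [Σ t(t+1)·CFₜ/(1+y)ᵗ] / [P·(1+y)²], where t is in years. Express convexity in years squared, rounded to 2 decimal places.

30.72

With y = 0.1035:
  t   CF        PV=CF/(1+0.1035)^t    t·PV        t(t+1)·PV
  1       230.00       208.4277       208.4277         416.8555
  2       230.00       188.8788       377.7576       1,133.2727
  3       230.00       171.1634       513.4901       2,053.9604
  4       230.00       155.1095       620.4381       3,102.1906
  5       230.00       140.5614       702.8071       4,216.8427
  6       230.00       127.3778       764.2669       5,349.8684
  7     2,230.00     1,119.1763     7,834.2340      62,673.8722
  Σ                  2,110.6949    11,021.4216      78,946.8625
P = 2,110.6949.
Convexity = Σ t(t+1)·PV / [P·(1+y)²] = 78,946.8625 / (2,110.6949 × 1.217712) = 30.71601.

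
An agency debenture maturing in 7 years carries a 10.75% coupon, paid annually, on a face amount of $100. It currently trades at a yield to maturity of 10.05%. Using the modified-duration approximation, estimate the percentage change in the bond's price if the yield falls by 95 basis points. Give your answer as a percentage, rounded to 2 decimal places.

Periodic yield y = 0.1005. Modified duration first:
  t   CF        PV=CF/(1+0.1005)^t    t·PV
  1        10.75         9.7683         9.7683
  2        10.75         8.8762        17.7525
  3        10.75         8.0656        24.1969
  4        10.75         7.3291        29.3162
  5        10.75         6.6598        33.2988
  6        10.75         6.0516        36.3094
  7       110.75        56.6518       396.5623
  Σ                    103.4023       547.2044
P = 103.4023; D_Mac = 5.29199 yrs; D_mod = 5.29199/(1+0.1005) = 4.80872 yrs.
ΔP/P ≈ -D_mod · Δy = -4.80872 × (-0.0095) = +0.045683 = +4.5683%.

+4.57%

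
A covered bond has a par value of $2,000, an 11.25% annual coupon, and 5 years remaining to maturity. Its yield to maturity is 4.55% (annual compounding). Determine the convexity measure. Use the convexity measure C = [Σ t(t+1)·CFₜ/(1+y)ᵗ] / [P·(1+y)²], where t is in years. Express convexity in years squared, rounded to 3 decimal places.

21.649

With y = 0.0455:
  t   CF        PV=CF/(1+0.0455)^t    t·PV        t(t+1)·PV
  1       225.00       215.2080       215.2080         430.4161
  2       225.00       205.8422       411.6844       1,235.0533
  3       225.00       196.8840       590.6520       2,362.6079
  4       225.00       188.3156       753.2625       3,766.3126
  5     2,225.00     1,781.1883     8,905.9414      53,435.6485
  Σ                  2,587.4382    10,876.7484      61,230.0384
P = 2,587.4382.
Convexity = Σ t(t+1)·PV / [P·(1+y)²] = 61,230.0384 / (2,587.4382 × 1.093070) = 21.64943.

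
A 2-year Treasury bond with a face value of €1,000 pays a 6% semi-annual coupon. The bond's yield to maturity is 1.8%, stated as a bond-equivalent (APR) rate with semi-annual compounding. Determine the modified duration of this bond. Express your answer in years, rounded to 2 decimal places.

Periodic yield y = 0.009. First find Macaulay duration:
  t   CF        PV=CF/(1+0.009)^t    t·PV
  1        30.00        29.7324        29.7324
  2        30.00        29.4672        58.9344
  3        30.00        29.2044        87.6131
  4     1,030.00       993.7395     3,974.9581
  Σ                  1,082.1435     4,151.2380
P = 1,082.1435; Macaulay duration = 4,151.2380 / 1,082.1435 = 3.83613 half-year periods = 1.91806 years.
Modified duration = D_Mac / (1 + y) = 1.91806 / 1.009 = 1.90095 years.

1.90 years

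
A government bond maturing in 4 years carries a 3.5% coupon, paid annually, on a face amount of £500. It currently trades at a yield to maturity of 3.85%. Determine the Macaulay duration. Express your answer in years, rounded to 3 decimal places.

3.800 years

Periodic yield y = 0.0385. Discount each cash flow and weight by its year:
  t   CF        PV=CF/(1+0.0385)^t    t·PV
  1        17.50        16.8512        16.8512
  2        17.50        16.2265        32.4530
  3        17.50        15.6249        46.8748
  4       517.50       444.9225     1,779.6899
  Σ                    493.6252     1,875.8690
Price P = Σ PV = 493.6252.
Macaulay duration = Σ(t·PV) / P = 1,875.8690 / 493.6252 = 3.80019 years.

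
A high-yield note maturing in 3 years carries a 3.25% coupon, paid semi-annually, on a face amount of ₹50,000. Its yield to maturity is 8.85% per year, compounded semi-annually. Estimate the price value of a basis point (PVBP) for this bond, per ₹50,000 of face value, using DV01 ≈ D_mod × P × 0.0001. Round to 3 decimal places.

Periodic yield y = 0.04425.
  t   CF        PV=CF/(1+0.04425)^t    t·PV
  1       812.50       778.0704       778.0704
  2       812.50       745.0997     1,490.1994
  3       812.50       713.5262     2,140.5786
  4       812.50       683.2906     2,733.1623
  5       812.50       654.3362     3,271.6810
  6    50,812.50    39,187.1482   235,122.8892
  Σ                 42,761.4713   245,536.5809
P = 42,761.4713; D_Mac = 5.74200 half-year periods = 2.87100 yrs; D_mod = 2.74934 yrs.
DV01 ≈ 2.74934 × 42,761.4713 × 0.0001 = 11.756600.

₹11.757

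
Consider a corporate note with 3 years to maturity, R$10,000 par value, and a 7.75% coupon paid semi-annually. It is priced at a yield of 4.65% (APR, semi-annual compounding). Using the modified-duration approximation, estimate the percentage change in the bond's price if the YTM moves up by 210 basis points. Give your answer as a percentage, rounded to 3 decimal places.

Periodic yield y = 0.02325. Modified duration first:
  t   CF        PV=CF/(1+0.02325)^t    t·PV
  1       387.50       378.6953       378.6953
  2       387.50       370.0907       740.1814
  3       387.50       361.6816     1,085.0449
  4       387.50       353.4636     1,413.8544
  5       387.50       345.4323     1,727.1615
  6    10,387.50     9,049.4152    54,296.4915
  Σ                 10,858.7788    59,641.4290
P = 10,858.7788; D_Mac = 5.49246 half-year periods = 2.74623 yrs; D_mod = 2.74623/(1+0.02325) = 2.68383 yrs.
ΔP/P ≈ -D_mod · Δy = -2.68383 × (+0.021) = -0.056360 = -5.6360%.

-5.636%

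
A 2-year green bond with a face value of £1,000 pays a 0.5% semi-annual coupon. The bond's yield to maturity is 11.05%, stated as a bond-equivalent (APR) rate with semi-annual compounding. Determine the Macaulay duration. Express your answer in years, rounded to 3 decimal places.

1.992 years

Periodic yield y = 0.05525. Discount each cash flow and weight by its period:
  t   CF        PV=CF/(1+0.05525)^t    t·PV
  1         2.50         2.3691         2.3691
  2         2.50         2.2451         4.4901
  3         2.50         2.1275         6.3826
  4     1,002.50       808.4682     3,233.8728
  Σ                    815.2099     3,247.1146
Price P = Σ PV = 815.2099.
Macaulay duration = Σ(t·PV) / P = 3,247.1146 / 815.2099 = 3.98316 half-year periods.
In years: 3.98316 / 2 = 1.99158 years.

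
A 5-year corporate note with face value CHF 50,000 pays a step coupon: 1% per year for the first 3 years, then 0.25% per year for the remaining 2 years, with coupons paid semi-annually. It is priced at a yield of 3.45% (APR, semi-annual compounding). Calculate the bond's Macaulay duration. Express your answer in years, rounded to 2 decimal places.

4.89 years

Periodic yield y = 0.01725. Discount each cash flow and weight by its period:
  t   CF        PV=CF/(1+0.01725)^t    t·PV
  1       250.00       245.7606       245.7606
  2       250.00       241.5931       483.1863
  3       250.00       237.4963       712.4890
  4       250.00       233.4690       933.8760
  5       250.00       229.5099     1,147.5497
  6       250.00       225.6180     1,353.7082
  7        62.50        55.4480       388.1362
  8        62.50        54.5078       436.0622
  9        62.50        53.5835       482.2511
  10   50,062.50    42,192.5281   421,925.2809
  Σ                 43,769.5144   428,108.3003
Price P = Σ PV = 43,769.5144.
Macaulay duration = Σ(t·PV) / P = 428,108.3003 / 43,769.5144 = 9.78097 half-year periods.
In years: 9.78097 / 2 = 4.89048 years.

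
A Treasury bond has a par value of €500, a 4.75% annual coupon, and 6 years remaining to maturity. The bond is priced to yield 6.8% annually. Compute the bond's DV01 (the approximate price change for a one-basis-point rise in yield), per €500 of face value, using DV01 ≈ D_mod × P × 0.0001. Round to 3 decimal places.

€0.225

Periodic yield y = 0.068.
  t   CF        PV=CF/(1+0.068)^t    t·PV
  1        23.75        22.2378        22.2378
  2        23.75        20.8219        41.6439
  3        23.75        19.4962        58.4886
  4        23.75        18.2549        73.0195
  5        23.75        17.0926        85.4628
  6       523.75       352.9365     2,117.6187
  Σ                    450.8398     2,398.4713
P = 450.8398; D_Mac = 5.32001 yrs; D_mod = 4.98128 yrs.
DV01 ≈ 4.98128 × 450.8398 × 0.0001 = 0.224576.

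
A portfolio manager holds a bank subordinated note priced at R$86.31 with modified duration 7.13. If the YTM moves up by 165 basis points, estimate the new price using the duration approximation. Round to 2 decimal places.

R$76.16

Duration approximation: ΔP/P ≈ -D_mod · Δy = -7.13 × (+0.0165) = -0.117645.
New price ≈ 86.31 × (1 - 0.117645) = 76.15606005.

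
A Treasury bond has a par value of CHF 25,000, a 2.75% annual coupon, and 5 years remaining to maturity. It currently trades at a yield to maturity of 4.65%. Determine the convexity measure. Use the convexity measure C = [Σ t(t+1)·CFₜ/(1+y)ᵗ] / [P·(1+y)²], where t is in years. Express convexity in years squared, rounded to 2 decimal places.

25.40

With y = 0.0465:
  t   CF        PV=CF/(1+0.0465)^t    t·PV        t(t+1)·PV
  1       687.50       656.9517       656.9517       1,313.9035
  2       687.50       627.7609     1,255.5217       3,766.5652
  3       687.50       599.8670     1,799.6011       7,198.4046
  4       687.50       573.2127     2,292.8506      11,464.2532
  5    25,687.50    20,465.6563   102,328.2814     613,969.6883
  Σ                 22,923.4486   108,333.2066     637,712.8147
P = 22,923.4486.
Convexity = Σ t(t+1)·PV / [P·(1+y)²] = 637,712.8147 / (22,923.4486 × 1.095162) = 25.40193.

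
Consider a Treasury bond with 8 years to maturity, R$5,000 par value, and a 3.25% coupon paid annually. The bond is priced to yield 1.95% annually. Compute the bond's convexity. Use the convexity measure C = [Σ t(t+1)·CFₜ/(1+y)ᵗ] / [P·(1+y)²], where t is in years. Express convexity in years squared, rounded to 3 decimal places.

60.259

With y = 0.0195:
  t   CF        PV=CF/(1+0.0195)^t    t·PV        t(t+1)·PV
  1       162.50       159.3919       159.3919         318.7837
  2       162.50       156.3432       312.6863         938.0590
  3       162.50       153.3528       460.0584       1,840.2335
  4       162.50       150.4196       601.6784       3,008.3921
  5       162.50       147.5425       737.7126       4,426.2758
  6       162.50       144.7205       868.3229       6,078.2600
  7       162.50       141.9524       993.6668       7,949.3347
  8     5,162.50     4,423.4612    35,387.6897     318,489.2075
  Σ                  5,477.1840    39,521.2070     343,048.5463
P = 5,477.1840.
Convexity = Σ t(t+1)·PV / [P·(1+y)²] = 343,048.5463 / (5,477.1840 × 1.039380) = 60.25926.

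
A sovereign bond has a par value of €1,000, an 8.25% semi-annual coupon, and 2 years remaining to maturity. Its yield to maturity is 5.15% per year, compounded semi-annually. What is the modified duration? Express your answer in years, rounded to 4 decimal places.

1.8405 years

Periodic yield y = 0.02575. First find Macaulay duration:
  t   CF        PV=CF/(1+0.02575)^t    t·PV
  1        41.25        40.2145        40.2145
  2        41.25        39.2049        78.4099
  3        41.25        38.2208       114.6623
  4     1,041.25       940.5652     3,762.2608
  Σ                  1,058.2054     3,995.5475
P = 1,058.2054; Macaulay duration = 3,995.5475 / 1,058.2054 = 3.77578 half-year periods = 1.88789 years.
Modified duration = D_Mac / (1 + y) = 1.88789 / 1.02575 = 1.84050 years.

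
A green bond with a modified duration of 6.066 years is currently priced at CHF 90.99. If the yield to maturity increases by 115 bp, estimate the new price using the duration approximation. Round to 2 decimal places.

Duration approximation: ΔP/P ≈ -D_mod · Δy = -6.066 × (+0.0115) = -0.069759.
New price ≈ 90.99 × (1 - 0.069759) = 84.64262859.

CHF 84.64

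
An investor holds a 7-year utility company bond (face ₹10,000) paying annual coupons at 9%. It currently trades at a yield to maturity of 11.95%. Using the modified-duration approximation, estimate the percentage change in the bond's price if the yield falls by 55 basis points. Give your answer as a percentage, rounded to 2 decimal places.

Periodic yield y = 0.1195. Modified duration first:
  t   CF        PV=CF/(1+0.1195)^t    t·PV
  1       900.00       803.9303       803.9303
  2       900.00       718.1155     1,436.2310
  3       900.00       641.4609     1,924.3828
  4       900.00       572.9888     2,291.9551
  5       900.00       511.8256     2,559.1281
  6       900.00       457.1913     2,743.1476
  7    10,900.00     4,946.0421    34,622.2950
  Σ                  8,651.5546    46,381.0700
P = 8,651.5546; D_Mac = 5.36101 yrs; D_mod = 5.36101/(1+0.1195) = 4.78875 yrs.
ΔP/P ≈ -D_mod · Δy = -4.78875 × (-0.0055) = +0.026338 = +2.6338%.

+2.63%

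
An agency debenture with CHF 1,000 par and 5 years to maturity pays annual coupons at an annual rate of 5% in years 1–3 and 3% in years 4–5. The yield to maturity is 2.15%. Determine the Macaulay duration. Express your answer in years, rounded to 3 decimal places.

4.580 years

Periodic yield y = 0.0215. Discount each cash flow and weight by its year:
  t   CF        PV=CF/(1+0.0215)^t    t·PV
  1        50.00        48.9476        48.9476
  2        50.00        47.9174        95.8348
  3        50.00        46.9089       140.7266
  4        30.00        27.5529       110.2117
  5     1,030.00       926.0733     4,630.3666
  Σ                  1,097.4001     5,026.0873
Price P = Σ PV = 1,097.4001.
Macaulay duration = Σ(t·PV) / P = 5,026.0873 / 1,097.4001 = 4.58000 years.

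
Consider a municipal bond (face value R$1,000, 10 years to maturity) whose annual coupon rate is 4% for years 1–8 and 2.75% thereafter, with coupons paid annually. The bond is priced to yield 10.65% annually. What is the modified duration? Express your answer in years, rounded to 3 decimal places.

Periodic yield y = 0.1065. First find Macaulay duration:
  t   CF        PV=CF/(1+0.1065)^t    t·PV
  1        40.00        36.1500        36.1500
  2        40.00        32.6706        65.3412
  3        40.00        29.5261        88.5782
  4        40.00        26.6842       106.7368
  5        40.00        24.1159       120.5793
  6        40.00        21.7947       130.7684
  7        40.00        19.6970       137.8790
  8        40.00        17.8012       142.4094
  9        27.50        11.0604        99.5434
  10    1,027.50       373.4803     3,734.8026
  Σ                    592.9803     4,662.7883
P = 592.9803; Macaulay duration = 4,662.7883 / 592.9803 = 7.86331 years.
Modified duration = D_Mac / (1 + y) = 7.86331 / 1.1065 = 7.10647 years.

7.106 years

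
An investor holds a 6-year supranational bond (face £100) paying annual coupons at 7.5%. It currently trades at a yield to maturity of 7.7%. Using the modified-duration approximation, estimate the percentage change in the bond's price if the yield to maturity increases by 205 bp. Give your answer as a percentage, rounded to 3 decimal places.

Periodic yield y = 0.077. Modified duration first:
  t   CF        PV=CF/(1+0.077)^t    t·PV
  1         7.50         6.9638         6.9638
  2         7.50         6.4659        12.9318
  3         7.50         6.0036        18.0109
  4         7.50         5.5744        22.2976
  5         7.50         5.1759        25.8793
  6       107.50        68.8833       413.3001
  Σ                     99.0669       499.3835
P = 99.0669; D_Mac = 5.04087 yrs; D_mod = 5.04087/(1+0.077) = 4.68047 yrs.
ΔP/P ≈ -D_mod · Δy = -4.68047 × (+0.0205) = -0.095950 = -9.5950%.

-9.595%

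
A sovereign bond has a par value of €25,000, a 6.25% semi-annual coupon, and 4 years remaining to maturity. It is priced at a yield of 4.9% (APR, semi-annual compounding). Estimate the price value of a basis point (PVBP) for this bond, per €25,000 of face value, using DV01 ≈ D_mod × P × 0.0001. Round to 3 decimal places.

€9.241

Periodic yield y = 0.0245.
  t   CF        PV=CF/(1+0.0245)^t    t·PV
  1       781.25       762.5671       762.5671
  2       781.25       744.3310     1,488.6620
  3       781.25       726.5310     2,179.5930
  4       781.25       709.1566     2,836.6266
  5       781.25       692.1978     3,460.9890
  6       781.25       675.6445     4,053.8671
  7       781.25       659.4871     4,616.4096
  8    25,781.25    21,242.6292   169,941.0336
  Σ                 26,212.5443   189,339.7479
P = 26,212.5443; D_Mac = 7.22325 half-year periods = 3.61162 yrs; D_mod = 3.52526 yrs.
DV01 ≈ 3.52526 × 26,212.5443 × 0.0001 = 9.240593.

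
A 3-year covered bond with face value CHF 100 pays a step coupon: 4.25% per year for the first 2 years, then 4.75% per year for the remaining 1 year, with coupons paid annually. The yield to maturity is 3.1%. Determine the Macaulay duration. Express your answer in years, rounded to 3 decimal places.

Periodic yield y = 0.031. Discount each cash flow and weight by its year:
  t   CF        PV=CF/(1+0.031)^t    t·PV
  1         4.25         4.1222         4.1222
  2         4.25         3.9983         7.9965
  3       104.75        95.5824       286.7473
  Σ                    103.7029       298.8660
Price P = Σ PV = 103.7029.
Macaulay duration = Σ(t·PV) / P = 298.8660 / 103.7029 = 2.88194 years.

2.882 years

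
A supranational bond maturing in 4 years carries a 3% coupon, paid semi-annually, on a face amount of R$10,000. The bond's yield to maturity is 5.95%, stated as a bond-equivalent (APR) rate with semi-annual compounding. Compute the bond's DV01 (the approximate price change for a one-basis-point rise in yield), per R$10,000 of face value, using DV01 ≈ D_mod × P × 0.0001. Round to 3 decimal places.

Periodic yield y = 0.02975.
  t   CF        PV=CF/(1+0.02975)^t    t·PV
  1       150.00       145.6664       145.6664
  2       150.00       141.4580       282.9161
  3       150.00       137.3713       412.1138
  4       150.00       133.4025       533.6101
  5       150.00       129.5485       647.7423
  6       150.00       125.8057       754.8344
  7       150.00       122.1711       855.1980
  8    10,150.00     8,028.0790    64,224.6320
  Σ                  8,963.5026    67,856.7131
P = 8,963.5026; D_Mac = 7.57033 half-year periods = 3.78517 yrs; D_mod = 3.67581 yrs.
DV01 ≈ 3.67581 × 8,963.5026 × 0.0001 = 3.294815.

R$3.295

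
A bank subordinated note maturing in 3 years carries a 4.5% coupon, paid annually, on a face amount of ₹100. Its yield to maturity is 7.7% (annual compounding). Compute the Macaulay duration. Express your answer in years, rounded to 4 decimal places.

Periodic yield y = 0.077. Discount each cash flow and weight by its year:
  t   CF        PV=CF/(1+0.077)^t    t·PV
  1         4.50         4.1783         4.1783
  2         4.50         3.8795         7.7591
  3       104.50        83.6506       250.9519
  Σ                     91.7084       262.8892
Price P = Σ PV = 91.7084.
Macaulay duration = Σ(t·PV) / P = 262.8892 / 91.7084 = 2.86658 years.

2.8666 years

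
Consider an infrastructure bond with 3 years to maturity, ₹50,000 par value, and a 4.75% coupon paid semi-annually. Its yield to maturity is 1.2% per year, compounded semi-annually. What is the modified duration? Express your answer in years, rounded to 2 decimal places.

Periodic yield y = 0.006. First find Macaulay duration:
  t   CF        PV=CF/(1+0.006)^t    t·PV
  1     1,187.50     1,180.4175     1,180.4175
  2     1,187.50     1,173.3772     2,346.7545
  3     1,187.50     1,166.3790     3,499.1369
  4     1,187.50     1,159.4224     4,637.6897
  5     1,187.50     1,152.5074     5,762.5369
  6    51,187.50    49,382.8368   296,297.0211
  Σ                 55,214.9403   313,723.5565
P = 55,214.9403; Macaulay duration = 313,723.5565 / 55,214.9403 = 5.68186 half-year periods = 2.84093 years.
Modified duration = D_Mac / (1 + y) = 2.84093 / 1.006 = 2.82399 years.

2.82 years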